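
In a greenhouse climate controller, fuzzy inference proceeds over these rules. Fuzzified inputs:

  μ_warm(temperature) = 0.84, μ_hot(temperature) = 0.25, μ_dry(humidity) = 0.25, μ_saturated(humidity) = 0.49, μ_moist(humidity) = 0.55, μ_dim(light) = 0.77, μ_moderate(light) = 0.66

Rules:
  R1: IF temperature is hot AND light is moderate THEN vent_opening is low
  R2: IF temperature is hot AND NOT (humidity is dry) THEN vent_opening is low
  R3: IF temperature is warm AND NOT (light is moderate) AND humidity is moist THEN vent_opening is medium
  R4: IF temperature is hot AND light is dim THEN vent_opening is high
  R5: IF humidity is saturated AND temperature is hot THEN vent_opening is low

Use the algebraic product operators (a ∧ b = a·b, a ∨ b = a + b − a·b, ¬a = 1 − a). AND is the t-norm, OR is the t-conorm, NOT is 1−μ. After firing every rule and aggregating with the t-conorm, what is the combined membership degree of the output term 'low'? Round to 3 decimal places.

0.405

R1: hot=0.25, moderate=0.66; AND[a·b] → w = 0.1650
R2: hot=0.25, ¬dry=1−0.25=0.75; AND[a·b] → w = 0.1875
R3: warm=0.84, ¬moderate=1−0.66=0.34, moist=0.55; AND[a·b] → w = 0.1571
R4: hot=0.25, dim=0.77; AND[a·b] → w = 0.1925
R5: saturated=0.49, hot=0.25; AND[a·b] → w = 0.1225
Rules with consequent 'low': {R1, R2, R5} → strengths 0.1650, 0.1875, 0.1225
Aggregate via t-conorm [a + b − a·b]: 0.4047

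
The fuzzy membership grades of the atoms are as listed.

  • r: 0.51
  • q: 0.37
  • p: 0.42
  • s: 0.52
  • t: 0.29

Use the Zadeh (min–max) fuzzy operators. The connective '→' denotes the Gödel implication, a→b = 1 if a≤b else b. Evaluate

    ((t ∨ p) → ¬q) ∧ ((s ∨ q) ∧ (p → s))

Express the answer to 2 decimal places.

0.52

t ∨ p = max(a, b) on (0.29, 0.42) = 0.42
¬q = 1 − 0.37 = 0.63
(t ∨ p) → ¬q  [Gödel: 1 if a≤b else b] with a=0.42, b=0.63 → 1.00
s ∨ q = max(a, b) on (0.52, 0.37) = 0.52
p → s  [Gödel: 1 if a≤b else b] with a=0.42, b=0.52 → 1.00
(s ∨ q) ∧ (p → s) = min(a, b) on (0.52, 1.00) = 0.52
((t ∨ p) → ¬q) ∧ ((s ∨ q) ∧ (p → s)) = min(a, b) on (1.00, 0.52) = 0.52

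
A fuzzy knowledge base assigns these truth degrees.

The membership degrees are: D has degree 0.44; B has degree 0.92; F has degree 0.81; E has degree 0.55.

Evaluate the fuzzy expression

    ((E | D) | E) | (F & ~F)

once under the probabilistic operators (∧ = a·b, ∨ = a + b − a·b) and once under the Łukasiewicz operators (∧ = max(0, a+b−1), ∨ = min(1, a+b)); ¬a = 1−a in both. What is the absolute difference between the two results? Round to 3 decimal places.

0.096

Under probabilistic:
  E | D = a + b − a·b on (0.5500, 0.4400) = 0.7480
  (E | D) | E = a + b − a·b on (0.7480, 0.5500) = 0.8866
  ~F = 1 − 0.8100 = 0.1900
  F & ~F = a·b on (0.8100, 0.1900) = 0.1539
  ((E | D) | E) | (F & ~F) = a + b − a·b on (0.8866, 0.1539) = 0.9041
  → value = 0.9041
Under Łukasiewicz:
  E | D = min(1, a+b) on (0.55, 0.44) = 0.99
  (E | D) | E = min(1, a+b) on (0.99, 0.55) = 1.00
  ~F = 1 − 0.81 = 0.19
  F & ~F = max(0, a+b−1) on (0.81, 0.19) = 0.00
  ((E | D) | E) | (F & ~F) = min(1, a+b) on (1.00, 0.00) = 1.00
  → value = 1.0000
|0.9041 − 1.0000| = 0.096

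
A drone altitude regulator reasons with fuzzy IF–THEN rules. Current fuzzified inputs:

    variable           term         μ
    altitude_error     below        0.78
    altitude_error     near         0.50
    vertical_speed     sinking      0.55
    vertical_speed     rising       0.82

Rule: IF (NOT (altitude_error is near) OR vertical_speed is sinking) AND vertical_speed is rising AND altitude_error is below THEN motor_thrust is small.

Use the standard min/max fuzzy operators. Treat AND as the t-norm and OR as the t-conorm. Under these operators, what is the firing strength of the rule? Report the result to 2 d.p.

firing strength: (¬near=1−0.50=0.50 OR sinking=0.55) = 0.55; AND[min(a, b)] with rising=0.82, below=0.78 → w = 0.55

0.55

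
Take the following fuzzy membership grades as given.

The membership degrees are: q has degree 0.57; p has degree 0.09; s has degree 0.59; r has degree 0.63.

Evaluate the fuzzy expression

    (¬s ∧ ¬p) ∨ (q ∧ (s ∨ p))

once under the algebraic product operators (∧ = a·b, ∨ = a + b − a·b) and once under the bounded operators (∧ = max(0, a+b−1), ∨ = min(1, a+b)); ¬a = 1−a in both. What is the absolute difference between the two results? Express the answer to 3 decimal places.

Under algebraic product:
  ¬s = 1 − 0.5900 = 0.4100
  ¬p = 1 − 0.0900 = 0.9100
  ¬s ∧ ¬p = a·b on (0.4100, 0.9100) = 0.3731
  s ∨ p = a + b − a·b on (0.5900, 0.0900) = 0.6269
  q ∧ (s ∨ p) = a·b on (0.5700, 0.6269) = 0.3573
  (¬s ∧ ¬p) ∨ (q ∧ (s ∨ p)) = a + b − a·b on (0.3731, 0.3573) = 0.5971
  → value = 0.5971
Under bounded:
  ¬s = 1 − 0.59 = 0.41
  ¬p = 1 − 0.09 = 0.91
  ¬s ∧ ¬p = max(0, a+b−1) on (0.41, 0.91) = 0.32
  s ∨ p = min(1, a+b) on (0.59, 0.09) = 0.68
  q ∧ (s ∨ p) = max(0, a+b−1) on (0.57, 0.68) = 0.25
  (¬s ∧ ¬p) ∨ (q ∧ (s ∨ p)) = min(1, a+b) on (0.32, 0.25) = 0.57
  → value = 0.5700
|0.5971 − 0.5700| = 0.027

0.027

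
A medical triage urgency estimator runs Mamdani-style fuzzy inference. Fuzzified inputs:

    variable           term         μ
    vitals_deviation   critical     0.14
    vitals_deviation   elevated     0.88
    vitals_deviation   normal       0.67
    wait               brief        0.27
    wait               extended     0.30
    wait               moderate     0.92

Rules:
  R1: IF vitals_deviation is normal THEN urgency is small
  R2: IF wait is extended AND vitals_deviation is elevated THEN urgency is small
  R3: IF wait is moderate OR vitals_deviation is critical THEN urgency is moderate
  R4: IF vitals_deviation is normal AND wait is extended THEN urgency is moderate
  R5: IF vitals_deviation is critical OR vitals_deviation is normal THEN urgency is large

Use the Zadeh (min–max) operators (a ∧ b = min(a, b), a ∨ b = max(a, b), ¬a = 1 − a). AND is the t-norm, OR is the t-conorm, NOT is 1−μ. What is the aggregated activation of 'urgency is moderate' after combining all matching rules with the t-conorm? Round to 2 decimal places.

R1: normal=0.67 → w = 0.67
R2: extended=0.30, elevated=0.88; AND[min(a, b)] → w = 0.30
R3: moderate=0.92, critical=0.14; OR[max(a, b)] → w = 0.92
R4: normal=0.67, extended=0.30; AND[min(a, b)] → w = 0.30
R5: critical=0.14, normal=0.67; OR[max(a, b)] → w = 0.67
Rules with consequent 'moderate': {R3, R4} → strengths 0.92, 0.30
Aggregate via t-conorm [max(a, b)]: 0.92

0.92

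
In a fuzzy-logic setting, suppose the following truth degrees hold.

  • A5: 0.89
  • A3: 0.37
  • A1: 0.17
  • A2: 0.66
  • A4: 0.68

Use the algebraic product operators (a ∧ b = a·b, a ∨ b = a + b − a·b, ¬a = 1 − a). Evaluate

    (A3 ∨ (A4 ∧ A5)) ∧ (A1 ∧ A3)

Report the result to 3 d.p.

A4 ∧ A5 = a·b on (0.6800, 0.8900) = 0.6052
A3 ∨ (A4 ∧ A5) = a + b − a·b on (0.3700, 0.6052) = 0.7513
A1 ∧ A3 = a·b on (0.1700, 0.3700) = 0.0629
(A3 ∨ (A4 ∧ A5)) ∧ (A1 ∧ A3) = a·b on (0.7513, 0.0629) = 0.0473

0.047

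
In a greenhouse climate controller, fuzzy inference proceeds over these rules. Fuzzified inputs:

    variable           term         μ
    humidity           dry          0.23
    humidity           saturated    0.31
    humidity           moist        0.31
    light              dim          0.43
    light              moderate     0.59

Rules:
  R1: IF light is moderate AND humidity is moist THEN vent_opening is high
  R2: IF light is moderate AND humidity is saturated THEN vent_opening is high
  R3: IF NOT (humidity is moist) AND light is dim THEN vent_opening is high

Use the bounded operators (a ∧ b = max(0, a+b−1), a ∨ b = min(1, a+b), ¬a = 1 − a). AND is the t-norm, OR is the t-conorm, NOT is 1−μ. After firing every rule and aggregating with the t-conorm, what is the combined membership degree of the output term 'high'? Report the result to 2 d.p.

0.12

R1: moderate=0.59, moist=0.31; AND[max(0, a+b−1)] → w = 0.00
R2: moderate=0.59, saturated=0.31; AND[max(0, a+b−1)] → w = 0.00
R3: ¬moist=1−0.31=0.69, dim=0.43; AND[max(0, a+b−1)] → w = 0.12
Rules with consequent 'high': {R1, R2, R3} → strengths 0.00, 0.00, 0.12
Aggregate via t-conorm [min(1, a+b)]: 0.12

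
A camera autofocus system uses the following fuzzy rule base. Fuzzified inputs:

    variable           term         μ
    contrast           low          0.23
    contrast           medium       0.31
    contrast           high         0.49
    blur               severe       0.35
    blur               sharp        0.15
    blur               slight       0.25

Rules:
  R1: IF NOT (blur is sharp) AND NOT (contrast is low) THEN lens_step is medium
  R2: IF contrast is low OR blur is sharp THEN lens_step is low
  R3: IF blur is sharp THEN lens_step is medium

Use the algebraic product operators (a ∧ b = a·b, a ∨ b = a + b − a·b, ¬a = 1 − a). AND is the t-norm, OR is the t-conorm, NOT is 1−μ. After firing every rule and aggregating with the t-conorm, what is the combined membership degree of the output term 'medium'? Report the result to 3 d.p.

0.706

R1: ¬sharp=1−0.15=0.85, ¬low=1−0.23=0.77; AND[a·b] → w = 0.6545
R2: low=0.23, sharp=0.15; OR[a + b − a·b] → w = 0.3455
R3: sharp=0.15 → w = 0.1500
Rules with consequent 'medium': {R1, R3} → strengths 0.6545, 0.1500
Aggregate via t-conorm [a + b − a·b]: 0.7063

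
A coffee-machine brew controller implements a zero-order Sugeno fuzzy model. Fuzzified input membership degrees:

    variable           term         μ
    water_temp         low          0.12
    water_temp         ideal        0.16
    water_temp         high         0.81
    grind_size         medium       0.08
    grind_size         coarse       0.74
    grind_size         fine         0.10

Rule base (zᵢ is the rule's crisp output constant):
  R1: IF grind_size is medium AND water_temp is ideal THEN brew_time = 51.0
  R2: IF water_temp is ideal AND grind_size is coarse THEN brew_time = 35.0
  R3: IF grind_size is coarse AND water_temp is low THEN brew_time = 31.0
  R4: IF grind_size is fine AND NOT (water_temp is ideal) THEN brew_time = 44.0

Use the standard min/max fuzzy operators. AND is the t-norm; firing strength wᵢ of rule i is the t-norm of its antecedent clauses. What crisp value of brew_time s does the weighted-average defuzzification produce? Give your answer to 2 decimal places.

R1 (z=51.0): medium=0.08, ideal=0.16; AND[min(a, b)] → w = 0.08
R2 (z=35.0): ideal=0.16, coarse=0.74; AND[min(a, b)] → w = 0.16
R3 (z=31.0): coarse=0.74, low=0.12; AND[min(a, b)] → w = 0.12
R4 (z=44.0): fine=0.10, ¬ideal=1−0.16=0.84; AND[min(a, b)] → w = 0.10
Weighted average = (0.08·51.0 + 0.16·35.0 + 0.12·31.0 + 0.10·44.0) / (0.08 + 0.16 + 0.12 + 0.10)
  = 17.8000 / 0.4600 = 38.70

38.70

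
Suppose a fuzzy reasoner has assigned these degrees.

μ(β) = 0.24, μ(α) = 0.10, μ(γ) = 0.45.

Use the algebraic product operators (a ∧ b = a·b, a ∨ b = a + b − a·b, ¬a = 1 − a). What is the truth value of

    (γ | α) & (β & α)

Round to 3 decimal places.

0.012

γ | α = a + b − a·b on (0.4500, 0.1000) = 0.5050
β & α = a·b on (0.2400, 0.1000) = 0.0240
(γ | α) & (β & α) = a·b on (0.5050, 0.0240) = 0.0121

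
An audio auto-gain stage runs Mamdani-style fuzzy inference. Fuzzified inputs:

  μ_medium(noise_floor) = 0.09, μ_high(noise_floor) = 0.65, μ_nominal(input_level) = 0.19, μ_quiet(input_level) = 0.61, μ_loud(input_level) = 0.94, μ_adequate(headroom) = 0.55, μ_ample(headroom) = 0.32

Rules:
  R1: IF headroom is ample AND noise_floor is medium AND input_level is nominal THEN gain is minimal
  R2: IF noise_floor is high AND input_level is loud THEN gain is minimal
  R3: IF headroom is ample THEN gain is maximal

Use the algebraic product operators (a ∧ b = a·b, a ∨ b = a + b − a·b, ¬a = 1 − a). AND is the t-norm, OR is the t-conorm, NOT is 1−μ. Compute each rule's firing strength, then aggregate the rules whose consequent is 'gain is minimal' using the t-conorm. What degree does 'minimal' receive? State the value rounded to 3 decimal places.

R1: ample=0.32, medium=0.09, nominal=0.19; AND[a·b] → w = 0.0055
R2: high=0.65, loud=0.94; AND[a·b] → w = 0.6110
R3: ample=0.32 → w = 0.3200
Rules with consequent 'minimal': {R1, R2} → strengths 0.0055, 0.6110
Aggregate via t-conorm [a + b − a·b]: 0.6131

0.613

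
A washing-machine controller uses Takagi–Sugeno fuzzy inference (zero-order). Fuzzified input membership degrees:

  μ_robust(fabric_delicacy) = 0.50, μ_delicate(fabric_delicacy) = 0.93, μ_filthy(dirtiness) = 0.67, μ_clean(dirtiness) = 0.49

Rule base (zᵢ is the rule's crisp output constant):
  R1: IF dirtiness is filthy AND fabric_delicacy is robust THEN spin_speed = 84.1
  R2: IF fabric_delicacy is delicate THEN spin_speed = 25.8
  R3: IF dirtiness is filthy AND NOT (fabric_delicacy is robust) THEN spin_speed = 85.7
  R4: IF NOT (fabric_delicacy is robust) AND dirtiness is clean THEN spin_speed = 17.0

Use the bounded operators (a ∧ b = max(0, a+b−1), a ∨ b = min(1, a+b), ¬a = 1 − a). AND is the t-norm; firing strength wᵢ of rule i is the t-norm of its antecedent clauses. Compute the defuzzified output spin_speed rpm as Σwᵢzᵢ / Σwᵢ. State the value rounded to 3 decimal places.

41.622

R1 (z=84.1): filthy=0.67, robust=0.50; AND[max(0, a+b−1)] → w = 0.17
R2 (z=25.8): delicate=0.93 → w = 0.93
R3 (z=85.7): filthy=0.67, ¬robust=1−0.50=0.50; AND[max(0, a+b−1)] → w = 0.17
R4 (z=17.0): ¬robust=1−0.50=0.50, clean=0.49; AND[max(0, a+b−1)] → w = 0.00
Weighted average = (0.17·84.1 + 0.93·25.8 + 0.17·85.7 + 0.00·17.0) / (0.17 + 0.93 + 0.17 + 0.00)
  = 52.8600 / 1.2700 = 41.622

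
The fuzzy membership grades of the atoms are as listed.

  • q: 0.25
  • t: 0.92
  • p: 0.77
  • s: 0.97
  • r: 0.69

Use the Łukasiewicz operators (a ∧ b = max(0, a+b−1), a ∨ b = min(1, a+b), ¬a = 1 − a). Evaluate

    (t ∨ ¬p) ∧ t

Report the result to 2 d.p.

¬p = 1 − 0.77 = 0.23
t ∨ ¬p = min(1, a+b) on (0.92, 0.23) = 1.00
(t ∨ ¬p) ∧ t = max(0, a+b−1) on (1.00, 0.92) = 0.92

0.92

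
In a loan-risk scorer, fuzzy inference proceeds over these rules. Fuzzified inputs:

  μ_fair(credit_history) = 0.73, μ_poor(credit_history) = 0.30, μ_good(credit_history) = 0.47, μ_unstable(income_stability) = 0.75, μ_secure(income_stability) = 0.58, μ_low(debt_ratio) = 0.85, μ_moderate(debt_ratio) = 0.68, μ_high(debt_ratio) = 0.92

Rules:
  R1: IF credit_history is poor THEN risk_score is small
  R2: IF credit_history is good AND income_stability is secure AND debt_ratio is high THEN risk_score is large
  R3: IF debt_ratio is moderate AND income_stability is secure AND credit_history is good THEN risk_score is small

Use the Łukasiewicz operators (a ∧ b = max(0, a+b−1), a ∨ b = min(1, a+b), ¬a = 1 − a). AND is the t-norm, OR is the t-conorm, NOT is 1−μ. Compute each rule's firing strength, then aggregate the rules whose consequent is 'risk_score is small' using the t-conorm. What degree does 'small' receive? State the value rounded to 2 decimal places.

R1: poor=0.30 → w = 0.30
R2: good=0.47, secure=0.58, high=0.92; AND[max(0, a+b−1)] → w = 0.00
R3: moderate=0.68, secure=0.58, good=0.47; AND[max(0, a+b−1)] → w = 0.00
Rules with consequent 'small': {R1, R3} → strengths 0.30, 0.00
Aggregate via t-conorm [min(1, a+b)]: 0.30

0.30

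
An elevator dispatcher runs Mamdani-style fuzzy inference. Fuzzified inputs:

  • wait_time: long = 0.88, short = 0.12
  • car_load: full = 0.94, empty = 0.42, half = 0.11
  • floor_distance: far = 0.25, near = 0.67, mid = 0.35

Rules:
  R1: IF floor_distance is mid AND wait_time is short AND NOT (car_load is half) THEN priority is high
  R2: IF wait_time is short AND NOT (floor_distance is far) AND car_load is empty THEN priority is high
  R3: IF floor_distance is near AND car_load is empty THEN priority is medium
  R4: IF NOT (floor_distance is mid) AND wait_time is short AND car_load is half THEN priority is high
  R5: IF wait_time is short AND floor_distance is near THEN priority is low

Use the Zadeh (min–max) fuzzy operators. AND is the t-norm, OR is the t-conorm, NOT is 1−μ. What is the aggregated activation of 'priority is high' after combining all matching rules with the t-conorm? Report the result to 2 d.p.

0.12

R1: mid=0.35, short=0.12, ¬half=1−0.11=0.89; AND[min(a, b)] → w = 0.12
R2: short=0.12, ¬far=1−0.25=0.75, empty=0.42; AND[min(a, b)] → w = 0.12
R3: near=0.67, empty=0.42; AND[min(a, b)] → w = 0.42
R4: ¬mid=1−0.35=0.65, short=0.12, half=0.11; AND[min(a, b)] → w = 0.11
R5: short=0.12, near=0.67; AND[min(a, b)] → w = 0.12
Rules with consequent 'high': {R1, R2, R4} → strengths 0.12, 0.12, 0.11
Aggregate via t-conorm [max(a, b)]: 0.12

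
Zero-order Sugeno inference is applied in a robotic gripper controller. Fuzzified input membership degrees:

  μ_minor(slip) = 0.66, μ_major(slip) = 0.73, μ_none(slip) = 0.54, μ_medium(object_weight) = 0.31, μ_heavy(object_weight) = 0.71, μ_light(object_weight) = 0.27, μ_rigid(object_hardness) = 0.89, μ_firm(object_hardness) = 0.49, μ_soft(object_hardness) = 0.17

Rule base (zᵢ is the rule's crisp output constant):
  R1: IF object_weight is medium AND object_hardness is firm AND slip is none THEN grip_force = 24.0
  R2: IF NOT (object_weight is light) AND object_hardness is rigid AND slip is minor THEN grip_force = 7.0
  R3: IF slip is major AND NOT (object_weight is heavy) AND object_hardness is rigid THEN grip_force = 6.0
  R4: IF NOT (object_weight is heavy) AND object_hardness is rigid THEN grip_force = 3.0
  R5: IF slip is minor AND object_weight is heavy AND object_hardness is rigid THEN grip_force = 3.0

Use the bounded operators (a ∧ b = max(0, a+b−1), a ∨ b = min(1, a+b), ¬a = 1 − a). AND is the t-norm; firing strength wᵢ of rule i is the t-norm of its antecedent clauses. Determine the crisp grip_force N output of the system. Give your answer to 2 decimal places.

4.56

R1 (z=24.0): medium=0.31, firm=0.49, none=0.54; AND[max(0, a+b−1)] → w = 0.00
R2 (z=7.0): ¬light=1−0.27=0.73, rigid=0.89, minor=0.66; AND[max(0, a+b−1)] → w = 0.28
R3 (z=6.0): major=0.73, ¬heavy=1−0.71=0.29, rigid=0.89; AND[max(0, a+b−1)] → w = 0.00
R4 (z=3.0): ¬heavy=1−0.71=0.29, rigid=0.89; AND[max(0, a+b−1)] → w = 0.18
R5 (z=3.0): minor=0.66, heavy=0.71, rigid=0.89; AND[max(0, a+b−1)] → w = 0.26
Weighted average = (0.00·24.0 + 0.28·7.0 + 0.00·6.0 + 0.18·3.0 + 0.26·3.0) / (0.00 + 0.28 + 0.00 + 0.18 + 0.26)
  = 3.2800 / 0.7200 = 4.56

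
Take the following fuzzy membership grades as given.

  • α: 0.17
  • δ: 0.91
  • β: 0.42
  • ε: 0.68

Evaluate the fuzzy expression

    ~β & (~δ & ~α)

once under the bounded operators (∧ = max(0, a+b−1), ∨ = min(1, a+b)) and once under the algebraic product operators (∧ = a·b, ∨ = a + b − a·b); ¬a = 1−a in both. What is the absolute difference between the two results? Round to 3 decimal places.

0.043

Under bounded:
  ~β = 1 − 0.42 = 0.58
  ~δ = 1 − 0.91 = 0.09
  ~α = 1 − 0.17 = 0.83
  ~δ & ~α = max(0, a+b−1) on (0.09, 0.83) = 0.00
  ~β & (~δ & ~α) = max(0, a+b−1) on (0.58, 0.00) = 0.00
  → value = 0.0000
Under algebraic product:
  ~β = 1 − 0.4200 = 0.5800
  ~δ = 1 − 0.9100 = 0.0900
  ~α = 1 − 0.1700 = 0.8300
  ~δ & ~α = a·b on (0.0900, 0.8300) = 0.0747
  ~β & (~δ & ~α) = a·b on (0.5800, 0.0747) = 0.0433
  → value = 0.0433
|0.0000 − 0.0433| = 0.043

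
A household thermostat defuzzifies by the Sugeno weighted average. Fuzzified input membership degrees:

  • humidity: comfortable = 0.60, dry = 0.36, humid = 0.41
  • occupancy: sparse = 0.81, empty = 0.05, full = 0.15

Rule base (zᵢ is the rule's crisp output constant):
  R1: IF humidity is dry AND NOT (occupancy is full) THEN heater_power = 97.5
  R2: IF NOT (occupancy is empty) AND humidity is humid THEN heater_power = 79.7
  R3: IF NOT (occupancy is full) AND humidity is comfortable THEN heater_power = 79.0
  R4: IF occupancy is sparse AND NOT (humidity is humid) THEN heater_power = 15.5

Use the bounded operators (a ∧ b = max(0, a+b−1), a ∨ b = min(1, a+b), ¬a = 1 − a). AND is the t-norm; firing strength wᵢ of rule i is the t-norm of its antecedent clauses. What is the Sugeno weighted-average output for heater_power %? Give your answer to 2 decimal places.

R1 (z=97.5): dry=0.36, ¬full=1−0.15=0.85; AND[max(0, a+b−1)] → w = 0.21
R2 (z=79.7): ¬empty=1−0.05=0.95, humid=0.41; AND[max(0, a+b−1)] → w = 0.36
R3 (z=79.0): ¬full=1−0.15=0.85, comfortable=0.60; AND[max(0, a+b−1)] → w = 0.45
R4 (z=15.5): sparse=0.81, ¬humid=1−0.41=0.59; AND[max(0, a+b−1)] → w = 0.40
Weighted average = (0.21·97.5 + 0.36·79.7 + 0.45·79.0 + 0.40·15.5) / (0.21 + 0.36 + 0.45 + 0.40)
  = 90.9170 / 1.4200 = 64.03

64.03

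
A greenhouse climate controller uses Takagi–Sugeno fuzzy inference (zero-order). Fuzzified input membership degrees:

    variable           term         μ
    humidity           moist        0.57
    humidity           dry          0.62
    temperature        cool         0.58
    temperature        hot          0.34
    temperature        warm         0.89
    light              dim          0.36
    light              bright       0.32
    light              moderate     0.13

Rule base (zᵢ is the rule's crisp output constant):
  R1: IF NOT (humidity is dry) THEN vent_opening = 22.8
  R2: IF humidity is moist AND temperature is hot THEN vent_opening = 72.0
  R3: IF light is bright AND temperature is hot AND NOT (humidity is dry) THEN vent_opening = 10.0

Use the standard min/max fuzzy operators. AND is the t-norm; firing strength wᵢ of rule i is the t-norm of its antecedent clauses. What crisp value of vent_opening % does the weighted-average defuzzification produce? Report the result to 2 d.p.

34.95

R1 (z=22.8): ¬dry=1−0.62=0.38 → w = 0.38
R2 (z=72.0): moist=0.57, hot=0.34; AND[min(a, b)] → w = 0.34
R3 (z=10.0): bright=0.32, hot=0.34, ¬dry=1−0.62=0.38; AND[min(a, b)] → w = 0.32
Weighted average = (0.38·22.8 + 0.34·72.0 + 0.32·10.0) / (0.38 + 0.34 + 0.32)
  = 36.3440 / 1.0400 = 34.95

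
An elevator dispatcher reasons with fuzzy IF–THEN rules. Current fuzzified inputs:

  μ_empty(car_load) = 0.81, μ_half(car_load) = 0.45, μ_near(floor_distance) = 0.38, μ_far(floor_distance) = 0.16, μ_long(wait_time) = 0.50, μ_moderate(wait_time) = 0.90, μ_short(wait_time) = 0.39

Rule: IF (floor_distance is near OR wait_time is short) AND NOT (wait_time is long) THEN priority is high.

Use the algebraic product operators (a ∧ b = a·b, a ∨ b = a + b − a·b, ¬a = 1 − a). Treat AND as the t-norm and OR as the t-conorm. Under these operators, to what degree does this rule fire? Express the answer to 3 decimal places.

0.311

firing strength: (near=0.38 OR short=0.39) = 0.6218; AND[a·b] with ¬long=1−0.50=0.50 → w = 0.3109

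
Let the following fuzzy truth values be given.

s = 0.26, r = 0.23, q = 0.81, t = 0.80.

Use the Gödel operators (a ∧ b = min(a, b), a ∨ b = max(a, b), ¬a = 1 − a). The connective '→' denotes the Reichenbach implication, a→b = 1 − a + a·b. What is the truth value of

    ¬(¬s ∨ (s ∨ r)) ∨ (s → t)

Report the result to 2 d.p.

¬s = 1 − 0.26 = 0.74
s ∨ r = max(a, b) on (0.26, 0.23) = 0.26
¬s ∨ (s ∨ r) = max(a, b) on (0.74, 0.26) = 0.74
¬(¬s ∨ (s ∨ r)) = 1 − 0.74 = 0.26
s → t  [Reichenbach: 1 − a + a·b] with a=0.26, b=0.80 → 0.95
¬(¬s ∨ (s ∨ r)) ∨ (s → t) = max(a, b) on (0.26, 0.95) = 0.95

0.95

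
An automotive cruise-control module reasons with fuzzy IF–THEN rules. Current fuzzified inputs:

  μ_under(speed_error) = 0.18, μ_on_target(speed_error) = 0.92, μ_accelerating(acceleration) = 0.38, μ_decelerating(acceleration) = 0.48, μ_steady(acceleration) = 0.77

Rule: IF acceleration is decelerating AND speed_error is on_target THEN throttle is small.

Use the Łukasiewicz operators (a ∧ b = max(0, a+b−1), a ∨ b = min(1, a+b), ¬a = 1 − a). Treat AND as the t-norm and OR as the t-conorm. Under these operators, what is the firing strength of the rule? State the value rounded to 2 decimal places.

0.40

firing strength: decelerating=0.48, on_target=0.92; AND[max(0, a+b−1)] → w = 0.40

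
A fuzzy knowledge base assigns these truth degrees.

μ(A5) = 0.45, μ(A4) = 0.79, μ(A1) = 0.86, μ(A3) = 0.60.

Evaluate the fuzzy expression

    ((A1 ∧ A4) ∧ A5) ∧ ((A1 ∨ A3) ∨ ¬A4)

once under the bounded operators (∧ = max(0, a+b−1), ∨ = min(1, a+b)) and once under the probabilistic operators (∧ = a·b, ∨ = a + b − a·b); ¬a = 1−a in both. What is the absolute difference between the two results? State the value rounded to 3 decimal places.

0.192

Under bounded:
  A1 ∧ A4 = max(0, a+b−1) on (0.86, 0.79) = 0.65
  (A1 ∧ A4) ∧ A5 = max(0, a+b−1) on (0.65, 0.45) = 0.10
  A1 ∨ A3 = min(1, a+b) on (0.86, 0.60) = 1.00
  ¬A4 = 1 − 0.79 = 0.21
  (A1 ∨ A3) ∨ ¬A4 = min(1, a+b) on (1.00, 0.21) = 1.00
  ((A1 ∧ A4) ∧ A5) ∧ ((A1 ∨ A3) ∨ ¬A4) = max(0, a+b−1) on (0.10, 1.00) = 0.10
  → value = 0.1000
Under probabilistic:
  A1 ∧ A4 = a·b on (0.8600, 0.7900) = 0.6794
  (A1 ∧ A4) ∧ A5 = a·b on (0.6794, 0.4500) = 0.3057
  A1 ∨ A3 = a + b − a·b on (0.8600, 0.6000) = 0.9440
  ¬A4 = 1 − 0.7900 = 0.2100
  (A1 ∨ A3) ∨ ¬A4 = a + b − a·b on (0.9440, 0.2100) = 0.9558
  ((A1 ∧ A4) ∧ A5) ∧ ((A1 ∨ A3) ∨ ¬A4) = a·b on (0.3057, 0.9558) = 0.2922
  → value = 0.2922
|0.1000 − 0.2922| = 0.192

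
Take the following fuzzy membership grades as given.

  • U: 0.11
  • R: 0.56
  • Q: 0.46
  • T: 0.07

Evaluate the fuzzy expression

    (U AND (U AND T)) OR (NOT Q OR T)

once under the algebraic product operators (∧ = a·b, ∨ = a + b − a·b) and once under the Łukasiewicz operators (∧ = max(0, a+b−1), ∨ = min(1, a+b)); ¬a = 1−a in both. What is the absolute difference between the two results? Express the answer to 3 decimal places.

0.037

Under algebraic product:
  U AND T = a·b on (0.1100, 0.0700) = 0.0077
  U AND (U AND T) = a·b on (0.1100, 0.0077) = 0.0008
  NOT Q = 1 − 0.4600 = 0.5400
  NOT Q OR T = a + b − a·b on (0.5400, 0.0700) = 0.5722
  (U AND (U AND T)) OR (NOT Q OR T) = a + b − a·b on (0.0008, 0.5722) = 0.5726
  → value = 0.5726
Under Łukasiewicz:
  U AND T = max(0, a+b−1) on (0.11, 0.07) = 0.00
  U AND (U AND T) = max(0, a+b−1) on (0.11, 0.00) = 0.00
  NOT Q = 1 − 0.46 = 0.54
  NOT Q OR T = min(1, a+b) on (0.54, 0.07) = 0.61
  (U AND (U AND T)) OR (NOT Q OR T) = min(1, a+b) on (0.00, 0.61) = 0.61
  → value = 0.6100
|0.5726 − 0.6100| = 0.037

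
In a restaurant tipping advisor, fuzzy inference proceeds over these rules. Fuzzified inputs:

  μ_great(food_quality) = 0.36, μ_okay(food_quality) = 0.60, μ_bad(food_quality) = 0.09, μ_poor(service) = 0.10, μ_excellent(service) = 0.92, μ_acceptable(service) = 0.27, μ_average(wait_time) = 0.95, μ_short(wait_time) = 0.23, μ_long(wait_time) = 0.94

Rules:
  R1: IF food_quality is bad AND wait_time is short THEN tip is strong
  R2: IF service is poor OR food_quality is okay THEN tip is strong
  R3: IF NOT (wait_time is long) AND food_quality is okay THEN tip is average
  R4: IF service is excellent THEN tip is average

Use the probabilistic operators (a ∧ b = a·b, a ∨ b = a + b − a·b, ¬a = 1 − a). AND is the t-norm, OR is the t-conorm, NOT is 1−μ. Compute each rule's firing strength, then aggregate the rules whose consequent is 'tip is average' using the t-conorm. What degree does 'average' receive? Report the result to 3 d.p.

0.923

R1: bad=0.09, short=0.23; AND[a·b] → w = 0.0207
R2: poor=0.10, okay=0.60; OR[a + b − a·b] → w = 0.6400
R3: ¬long=1−0.94=0.06, okay=0.60; AND[a·b] → w = 0.0360
R4: excellent=0.92 → w = 0.9200
Rules with consequent 'average': {R3, R4} → strengths 0.0360, 0.9200
Aggregate via t-conorm [a + b − a·b]: 0.9229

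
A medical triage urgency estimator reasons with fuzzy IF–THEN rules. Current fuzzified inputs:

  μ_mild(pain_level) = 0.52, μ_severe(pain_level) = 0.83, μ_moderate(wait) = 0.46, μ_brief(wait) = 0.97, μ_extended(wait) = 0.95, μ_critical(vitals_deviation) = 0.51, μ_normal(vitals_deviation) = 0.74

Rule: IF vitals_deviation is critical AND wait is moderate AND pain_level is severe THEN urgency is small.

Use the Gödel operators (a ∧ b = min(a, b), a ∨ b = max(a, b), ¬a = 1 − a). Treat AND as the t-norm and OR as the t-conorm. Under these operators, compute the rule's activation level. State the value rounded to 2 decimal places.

0.46

firing strength: critical=0.51, moderate=0.46, severe=0.83; AND[min(a, b)] → w = 0.46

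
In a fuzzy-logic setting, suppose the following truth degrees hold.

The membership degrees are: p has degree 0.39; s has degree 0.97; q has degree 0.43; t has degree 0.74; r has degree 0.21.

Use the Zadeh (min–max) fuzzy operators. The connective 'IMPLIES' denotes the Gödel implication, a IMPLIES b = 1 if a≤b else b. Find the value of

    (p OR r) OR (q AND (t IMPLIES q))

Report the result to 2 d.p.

0.43

p OR r = max(a, b) on (0.39, 0.21) = 0.39
t IMPLIES q  [Gödel: 1 if a≤b else b] with a=0.74, b=0.43 → 0.43
q AND (t IMPLIES q) = min(a, b) on (0.43, 0.43) = 0.43
(p OR r) OR (q AND (t IMPLIES q)) = max(a, b) on (0.39, 0.43) = 0.43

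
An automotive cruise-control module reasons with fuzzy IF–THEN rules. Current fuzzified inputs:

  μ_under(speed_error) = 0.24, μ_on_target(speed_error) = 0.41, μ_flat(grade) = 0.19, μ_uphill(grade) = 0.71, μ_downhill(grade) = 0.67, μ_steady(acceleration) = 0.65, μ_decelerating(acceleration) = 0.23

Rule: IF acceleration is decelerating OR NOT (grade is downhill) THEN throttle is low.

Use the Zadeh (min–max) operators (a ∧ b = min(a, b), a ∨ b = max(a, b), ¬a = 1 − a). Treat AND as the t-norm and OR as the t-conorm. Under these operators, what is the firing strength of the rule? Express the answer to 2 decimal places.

0.33

firing strength: decelerating=0.23, ¬downhill=1−0.67=0.33; OR[max(a, b)] → w = 0.33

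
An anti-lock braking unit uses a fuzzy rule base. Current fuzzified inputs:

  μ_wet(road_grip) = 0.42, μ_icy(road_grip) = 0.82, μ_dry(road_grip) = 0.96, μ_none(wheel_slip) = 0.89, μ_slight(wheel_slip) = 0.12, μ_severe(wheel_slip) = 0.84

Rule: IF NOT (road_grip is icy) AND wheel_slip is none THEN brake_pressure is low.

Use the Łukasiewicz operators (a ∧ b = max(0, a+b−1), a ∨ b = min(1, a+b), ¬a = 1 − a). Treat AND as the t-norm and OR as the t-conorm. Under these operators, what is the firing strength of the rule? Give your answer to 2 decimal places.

0.07

firing strength: ¬icy=1−0.82=0.18, none=0.89; AND[max(0, a+b−1)] → w = 0.07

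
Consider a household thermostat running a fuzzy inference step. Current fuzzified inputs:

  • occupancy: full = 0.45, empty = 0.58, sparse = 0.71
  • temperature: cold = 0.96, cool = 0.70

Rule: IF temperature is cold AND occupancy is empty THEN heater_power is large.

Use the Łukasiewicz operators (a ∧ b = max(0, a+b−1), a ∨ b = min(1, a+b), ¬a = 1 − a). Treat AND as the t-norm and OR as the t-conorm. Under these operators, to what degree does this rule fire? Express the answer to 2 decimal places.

firing strength: cold=0.96, empty=0.58; AND[max(0, a+b−1)] → w = 0.54

0.54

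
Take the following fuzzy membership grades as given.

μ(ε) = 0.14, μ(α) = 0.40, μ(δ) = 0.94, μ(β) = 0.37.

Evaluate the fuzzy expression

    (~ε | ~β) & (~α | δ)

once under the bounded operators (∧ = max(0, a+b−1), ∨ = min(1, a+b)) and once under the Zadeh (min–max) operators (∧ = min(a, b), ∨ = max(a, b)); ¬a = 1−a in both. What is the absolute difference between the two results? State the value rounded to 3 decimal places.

0.140

Under bounded:
  ~ε = 1 − 0.14 = 0.86
  ~β = 1 − 0.37 = 0.63
  ~ε | ~β = min(1, a+b) on (0.86, 0.63) = 1.00
  ~α = 1 − 0.40 = 0.60
  ~α | δ = min(1, a+b) on (0.60, 0.94) = 1.00
  (~ε | ~β) & (~α | δ) = max(0, a+b−1) on (1.00, 1.00) = 1.00
  → value = 1.0000
Under Zadeh (min–max):
  ~ε = 1 − 0.14 = 0.86
  ~β = 1 − 0.37 = 0.63
  ~ε | ~β = max(a, b) on (0.86, 0.63) = 0.86
  ~α = 1 − 0.40 = 0.60
  ~α | δ = max(a, b) on (0.60, 0.94) = 0.94
  (~ε | ~β) & (~α | δ) = min(a, b) on (0.86, 0.94) = 0.86
  → value = 0.8600
|1.0000 − 0.8600| = 0.140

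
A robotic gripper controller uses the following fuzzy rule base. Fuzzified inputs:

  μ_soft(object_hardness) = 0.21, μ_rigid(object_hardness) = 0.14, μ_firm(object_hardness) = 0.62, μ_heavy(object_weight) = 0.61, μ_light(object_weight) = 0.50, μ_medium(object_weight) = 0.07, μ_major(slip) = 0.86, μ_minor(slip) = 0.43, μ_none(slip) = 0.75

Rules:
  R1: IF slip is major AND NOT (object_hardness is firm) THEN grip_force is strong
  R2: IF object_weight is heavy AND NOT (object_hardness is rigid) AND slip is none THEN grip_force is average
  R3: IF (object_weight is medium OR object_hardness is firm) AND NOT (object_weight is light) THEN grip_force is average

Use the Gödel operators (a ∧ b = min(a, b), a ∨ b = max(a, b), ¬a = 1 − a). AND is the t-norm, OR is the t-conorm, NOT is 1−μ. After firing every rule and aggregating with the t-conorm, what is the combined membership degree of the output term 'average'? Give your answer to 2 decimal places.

0.61

R1: major=0.86, ¬firm=1−0.62=0.38; AND[min(a, b)] → w = 0.38
R2: heavy=0.61, ¬rigid=1−0.14=0.86, none=0.75; AND[min(a, b)] → w = 0.61
R3: (medium=0.07 OR firm=0.62) = 0.62; AND[min(a, b)] with ¬light=1−0.50=0.50 → w = 0.50
Rules with consequent 'average': {R2, R3} → strengths 0.61, 0.50
Aggregate via t-conorm [max(a, b)]: 0.61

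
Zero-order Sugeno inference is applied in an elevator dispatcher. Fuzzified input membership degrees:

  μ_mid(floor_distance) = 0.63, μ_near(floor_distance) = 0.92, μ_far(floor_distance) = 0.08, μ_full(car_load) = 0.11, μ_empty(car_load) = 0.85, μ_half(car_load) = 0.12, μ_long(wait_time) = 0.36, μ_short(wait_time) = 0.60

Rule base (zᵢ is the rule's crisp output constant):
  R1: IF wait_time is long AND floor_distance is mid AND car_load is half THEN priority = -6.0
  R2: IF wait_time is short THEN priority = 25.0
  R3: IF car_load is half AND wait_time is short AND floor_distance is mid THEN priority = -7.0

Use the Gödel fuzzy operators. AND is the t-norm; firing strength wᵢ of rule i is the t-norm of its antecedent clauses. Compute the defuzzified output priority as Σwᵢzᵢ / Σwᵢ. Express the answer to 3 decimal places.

16.000

R1 (z=-6.0): long=0.36, mid=0.63, half=0.12; AND[min(a, b)] → w = 0.12
R2 (z=25.0): short=0.60 → w = 0.60
R3 (z=-7.0): half=0.12, short=0.60, mid=0.63; AND[min(a, b)] → w = 0.12
Weighted average = (0.12·-6.0 + 0.60·25.0 + 0.12·-7.0) / (0.12 + 0.60 + 0.12)
  = 13.4400 / 0.8400 = 16.000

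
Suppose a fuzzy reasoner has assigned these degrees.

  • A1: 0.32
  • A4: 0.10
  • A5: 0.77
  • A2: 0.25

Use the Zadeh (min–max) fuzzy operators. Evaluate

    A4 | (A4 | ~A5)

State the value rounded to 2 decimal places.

~A5 = 1 − 0.77 = 0.23
A4 | ~A5 = max(a, b) on (0.10, 0.23) = 0.23
A4 | (A4 | ~A5) = max(a, b) on (0.10, 0.23) = 0.23

0.23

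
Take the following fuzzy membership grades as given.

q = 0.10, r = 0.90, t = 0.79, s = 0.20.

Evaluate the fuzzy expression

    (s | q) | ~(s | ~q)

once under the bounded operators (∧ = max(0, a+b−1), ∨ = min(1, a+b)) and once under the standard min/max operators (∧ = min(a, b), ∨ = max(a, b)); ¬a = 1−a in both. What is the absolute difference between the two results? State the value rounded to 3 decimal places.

Under bounded:
  s | q = min(1, a+b) on (0.20, 0.10) = 0.30
  ~q = 1 − 0.10 = 0.90
  s | ~q = min(1, a+b) on (0.20, 0.90) = 1.00
  ~(s | ~q) = 1 − 1.00 = 0.00
  (s | q) | ~(s | ~q) = min(1, a+b) on (0.30, 0.00) = 0.30
  → value = 0.3000
Under standard min/max:
  s | q = max(a, b) on (0.20, 0.10) = 0.20
  ~q = 1 − 0.10 = 0.90
  s | ~q = max(a, b) on (0.20, 0.90) = 0.90
  ~(s | ~q) = 1 − 0.90 = 0.10
  (s | q) | ~(s | ~q) = max(a, b) on (0.20, 0.10) = 0.20
  → value = 0.2000
|0.3000 − 0.2000| = 0.100

0.100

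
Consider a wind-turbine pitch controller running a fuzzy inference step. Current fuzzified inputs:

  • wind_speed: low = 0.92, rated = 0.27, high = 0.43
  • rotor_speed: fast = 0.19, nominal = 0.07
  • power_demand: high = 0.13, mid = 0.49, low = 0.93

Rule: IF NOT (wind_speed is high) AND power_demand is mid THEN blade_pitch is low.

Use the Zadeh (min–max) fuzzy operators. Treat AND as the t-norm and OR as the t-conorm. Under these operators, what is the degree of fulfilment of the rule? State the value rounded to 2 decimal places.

firing strength: ¬high=1−0.43=0.57, mid=0.49; AND[min(a, b)] → w = 0.49

0.49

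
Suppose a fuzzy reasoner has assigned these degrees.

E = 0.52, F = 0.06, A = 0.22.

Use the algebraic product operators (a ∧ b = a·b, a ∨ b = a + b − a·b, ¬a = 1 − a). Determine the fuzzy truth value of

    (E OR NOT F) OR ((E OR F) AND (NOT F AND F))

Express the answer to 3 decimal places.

NOT F = 1 − 0.0600 = 0.9400
E OR NOT F = a + b − a·b on (0.5200, 0.9400) = 0.9712
E OR F = a + b − a·b on (0.5200, 0.0600) = 0.5488
NOT F = 1 − 0.0600 = 0.9400
NOT F AND F = a·b on (0.9400, 0.0600) = 0.0564
(E OR F) AND (NOT F AND F) = a·b on (0.5488, 0.0564) = 0.0310
(E OR NOT F) OR ((E OR F) AND (NOT F AND F)) = a + b − a·b on (0.9712, 0.0310) = 0.9721

0.972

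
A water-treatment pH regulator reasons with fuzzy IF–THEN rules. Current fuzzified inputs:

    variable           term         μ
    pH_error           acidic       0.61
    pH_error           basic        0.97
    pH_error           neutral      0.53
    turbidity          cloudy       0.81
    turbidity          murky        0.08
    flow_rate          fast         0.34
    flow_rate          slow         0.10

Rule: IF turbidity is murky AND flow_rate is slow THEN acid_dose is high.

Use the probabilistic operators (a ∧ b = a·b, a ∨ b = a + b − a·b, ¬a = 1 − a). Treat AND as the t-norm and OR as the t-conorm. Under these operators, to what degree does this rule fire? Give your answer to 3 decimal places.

0.008

firing strength: murky=0.08, slow=0.10; AND[a·b] → w = 0.0080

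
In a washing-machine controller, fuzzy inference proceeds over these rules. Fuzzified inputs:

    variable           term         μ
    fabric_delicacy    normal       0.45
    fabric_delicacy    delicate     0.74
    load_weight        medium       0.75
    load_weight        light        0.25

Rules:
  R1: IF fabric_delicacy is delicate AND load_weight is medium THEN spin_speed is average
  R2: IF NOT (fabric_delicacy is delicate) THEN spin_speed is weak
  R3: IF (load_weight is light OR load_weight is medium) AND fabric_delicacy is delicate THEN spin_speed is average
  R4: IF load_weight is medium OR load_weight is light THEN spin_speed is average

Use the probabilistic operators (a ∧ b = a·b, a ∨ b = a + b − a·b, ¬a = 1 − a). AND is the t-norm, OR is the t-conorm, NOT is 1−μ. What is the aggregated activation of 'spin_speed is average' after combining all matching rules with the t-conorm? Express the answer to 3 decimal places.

R1: delicate=0.74, medium=0.75; AND[a·b] → w = 0.5550
R2: ¬delicate=1−0.74=0.26 → w = 0.2600
R3: (light=0.25 OR medium=0.75) = 0.8125; AND[a·b] with delicate=0.74 → w = 0.6012
R4: medium=0.75, light=0.25; OR[a + b − a·b] → w = 0.8125
Rules with consequent 'average': {R1, R3, R4} → strengths 0.5550, 0.6012, 0.8125
Aggregate via t-conorm [a + b − a·b]: 0.9667

0.967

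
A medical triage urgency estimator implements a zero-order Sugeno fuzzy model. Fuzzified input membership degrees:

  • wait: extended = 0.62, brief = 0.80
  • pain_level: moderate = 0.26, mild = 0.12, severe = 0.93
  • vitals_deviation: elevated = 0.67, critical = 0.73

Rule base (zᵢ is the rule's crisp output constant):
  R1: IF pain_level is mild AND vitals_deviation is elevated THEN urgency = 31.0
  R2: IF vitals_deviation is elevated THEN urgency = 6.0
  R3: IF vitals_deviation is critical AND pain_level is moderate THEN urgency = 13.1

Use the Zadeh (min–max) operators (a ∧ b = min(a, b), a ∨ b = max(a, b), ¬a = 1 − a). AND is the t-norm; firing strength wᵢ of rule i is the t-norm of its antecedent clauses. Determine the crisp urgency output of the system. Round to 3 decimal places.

R1 (z=31.0): mild=0.12, elevated=0.67; AND[min(a, b)] → w = 0.12
R2 (z=6.0): elevated=0.67 → w = 0.67
R3 (z=13.1): critical=0.73, moderate=0.26; AND[min(a, b)] → w = 0.26
Weighted average = (0.12·31.0 + 0.67·6.0 + 0.26·13.1) / (0.12 + 0.67 + 0.26)
  = 11.1460 / 1.0500 = 10.615

10.615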